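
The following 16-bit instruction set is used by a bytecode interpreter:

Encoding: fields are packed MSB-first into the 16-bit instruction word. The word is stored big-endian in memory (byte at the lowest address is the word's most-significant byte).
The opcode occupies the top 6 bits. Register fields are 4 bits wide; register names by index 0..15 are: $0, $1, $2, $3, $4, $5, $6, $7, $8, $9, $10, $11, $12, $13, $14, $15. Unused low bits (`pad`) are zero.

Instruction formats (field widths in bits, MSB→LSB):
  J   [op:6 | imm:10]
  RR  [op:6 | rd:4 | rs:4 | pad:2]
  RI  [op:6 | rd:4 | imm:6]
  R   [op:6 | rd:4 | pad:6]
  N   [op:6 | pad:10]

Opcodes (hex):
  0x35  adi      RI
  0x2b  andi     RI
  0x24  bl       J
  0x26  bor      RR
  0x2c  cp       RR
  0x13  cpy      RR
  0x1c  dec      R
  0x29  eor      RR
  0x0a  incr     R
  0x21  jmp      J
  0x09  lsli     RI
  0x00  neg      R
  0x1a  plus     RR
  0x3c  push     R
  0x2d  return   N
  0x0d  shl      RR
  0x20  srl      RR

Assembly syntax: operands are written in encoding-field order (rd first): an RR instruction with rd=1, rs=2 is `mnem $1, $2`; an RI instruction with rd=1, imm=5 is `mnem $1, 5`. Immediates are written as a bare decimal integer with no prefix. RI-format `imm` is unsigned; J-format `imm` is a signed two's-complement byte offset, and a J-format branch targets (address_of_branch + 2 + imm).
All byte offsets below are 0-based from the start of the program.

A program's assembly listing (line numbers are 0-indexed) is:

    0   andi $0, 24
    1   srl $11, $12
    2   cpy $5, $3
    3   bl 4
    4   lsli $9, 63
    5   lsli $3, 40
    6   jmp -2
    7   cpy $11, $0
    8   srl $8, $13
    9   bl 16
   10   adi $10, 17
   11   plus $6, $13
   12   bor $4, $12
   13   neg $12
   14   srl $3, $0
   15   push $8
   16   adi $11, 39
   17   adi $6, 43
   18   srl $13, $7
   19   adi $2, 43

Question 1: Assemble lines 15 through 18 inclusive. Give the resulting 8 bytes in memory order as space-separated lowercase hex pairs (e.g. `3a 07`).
L15: push op=0x3c:6|rd=8:4|pad=0:6 ⇒ 0xf200 ⇒ big f2 00
L16: adi op=0x35:6|rd=11:4|imm=39:6 ⇒ 0xd6e7 ⇒ big d6 e7
L17: adi op=0x35:6|rd=6:4|imm=43:6 ⇒ 0xd5ab ⇒ big d5 ab
L18: srl op=0x20:6|rd=13:4|rs=7:4|pad=0:2 ⇒ 0x835c ⇒ big 83 5c

f2 00 d6 e7 d5 ab 83 5c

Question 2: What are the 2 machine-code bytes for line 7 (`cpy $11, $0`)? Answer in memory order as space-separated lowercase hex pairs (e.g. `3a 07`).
4e c0

line 7 (cpy): pack op=0x13:6|rd=11:4|rs=0:4|pad=0:2 = 0x4ec0; big→ 4e c0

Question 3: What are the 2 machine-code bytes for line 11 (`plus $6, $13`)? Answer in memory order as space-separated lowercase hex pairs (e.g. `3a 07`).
69 b4

line 11 (plus): pack op=0x1a:6|rd=6:4|rs=13:4|pad=0:2 = 0x69b4; big→ 69 b4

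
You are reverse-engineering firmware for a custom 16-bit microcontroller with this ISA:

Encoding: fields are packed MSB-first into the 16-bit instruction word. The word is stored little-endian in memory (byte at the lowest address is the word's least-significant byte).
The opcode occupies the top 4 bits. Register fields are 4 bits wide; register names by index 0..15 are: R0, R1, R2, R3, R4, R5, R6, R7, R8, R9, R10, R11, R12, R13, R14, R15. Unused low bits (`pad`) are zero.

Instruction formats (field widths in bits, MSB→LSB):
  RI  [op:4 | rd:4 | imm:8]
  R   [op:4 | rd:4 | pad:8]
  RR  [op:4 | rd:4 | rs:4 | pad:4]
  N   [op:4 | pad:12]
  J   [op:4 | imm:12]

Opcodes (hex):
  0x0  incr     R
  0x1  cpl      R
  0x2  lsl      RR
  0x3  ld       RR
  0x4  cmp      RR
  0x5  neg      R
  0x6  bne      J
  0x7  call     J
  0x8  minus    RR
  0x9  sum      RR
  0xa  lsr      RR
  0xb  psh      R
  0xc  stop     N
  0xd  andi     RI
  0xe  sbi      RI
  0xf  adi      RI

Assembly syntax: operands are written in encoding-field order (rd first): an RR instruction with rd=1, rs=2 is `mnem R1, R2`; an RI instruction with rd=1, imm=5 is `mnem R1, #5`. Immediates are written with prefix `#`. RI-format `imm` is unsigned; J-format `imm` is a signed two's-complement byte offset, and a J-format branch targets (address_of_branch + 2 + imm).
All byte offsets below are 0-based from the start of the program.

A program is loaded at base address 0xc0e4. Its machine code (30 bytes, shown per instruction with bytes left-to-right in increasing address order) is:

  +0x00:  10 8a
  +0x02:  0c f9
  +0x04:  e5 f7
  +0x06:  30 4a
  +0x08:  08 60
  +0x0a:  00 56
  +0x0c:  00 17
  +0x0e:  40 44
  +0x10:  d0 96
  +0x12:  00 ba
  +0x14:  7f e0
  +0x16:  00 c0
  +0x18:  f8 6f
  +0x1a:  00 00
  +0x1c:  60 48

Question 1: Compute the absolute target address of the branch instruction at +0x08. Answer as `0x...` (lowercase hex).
0xc0f6

@+08  little-endian(08 60) = 0x6008
  op=0x6008>>12=0x6 ⇒ bne (J)
  imm: (w>>0)&0xfff=0x8 → #8
  target = base 0xc0e4 + off 0x08 + 2 + imm 8 = 0xc0f6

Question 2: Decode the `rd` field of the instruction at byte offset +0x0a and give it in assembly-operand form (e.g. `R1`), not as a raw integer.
R6

+0x0a: 00 56 ⇒ word 0x5600 (little)
  opcode bits[15:12]=0x5: neg/R
  [11:8] rd=6 = R6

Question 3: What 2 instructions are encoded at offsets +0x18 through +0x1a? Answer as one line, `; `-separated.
@+18  little-endian(f8 6f) = 0x6ff8
  top 4b → 0x6 → bne [J]
  imm@[11:0]=0xff8 (s12→-8) ⇒ #-8
@+1a  little-endian(00 00) = 0x0000
  top 4b → 0x0 → incr [R]
  rd@[11:8]=0x0 ⇒ R0

bne #-8; incr R0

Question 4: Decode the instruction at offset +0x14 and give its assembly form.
sbi R0, #127

[14] 7f e0 → 0xe07f
  op=0xe07f>>12=0xe ⇒ sbi (RI)
  [11:8] rd=0 = R0
  [7:0] imm=127 = #127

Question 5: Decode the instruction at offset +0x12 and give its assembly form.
psh R10

off 0x12: read 00 ba as little → 0xba00
  op=0xba00>>12=0xb ⇒ psh (R)
  rd: (w>>8)&0xf=0xa → R10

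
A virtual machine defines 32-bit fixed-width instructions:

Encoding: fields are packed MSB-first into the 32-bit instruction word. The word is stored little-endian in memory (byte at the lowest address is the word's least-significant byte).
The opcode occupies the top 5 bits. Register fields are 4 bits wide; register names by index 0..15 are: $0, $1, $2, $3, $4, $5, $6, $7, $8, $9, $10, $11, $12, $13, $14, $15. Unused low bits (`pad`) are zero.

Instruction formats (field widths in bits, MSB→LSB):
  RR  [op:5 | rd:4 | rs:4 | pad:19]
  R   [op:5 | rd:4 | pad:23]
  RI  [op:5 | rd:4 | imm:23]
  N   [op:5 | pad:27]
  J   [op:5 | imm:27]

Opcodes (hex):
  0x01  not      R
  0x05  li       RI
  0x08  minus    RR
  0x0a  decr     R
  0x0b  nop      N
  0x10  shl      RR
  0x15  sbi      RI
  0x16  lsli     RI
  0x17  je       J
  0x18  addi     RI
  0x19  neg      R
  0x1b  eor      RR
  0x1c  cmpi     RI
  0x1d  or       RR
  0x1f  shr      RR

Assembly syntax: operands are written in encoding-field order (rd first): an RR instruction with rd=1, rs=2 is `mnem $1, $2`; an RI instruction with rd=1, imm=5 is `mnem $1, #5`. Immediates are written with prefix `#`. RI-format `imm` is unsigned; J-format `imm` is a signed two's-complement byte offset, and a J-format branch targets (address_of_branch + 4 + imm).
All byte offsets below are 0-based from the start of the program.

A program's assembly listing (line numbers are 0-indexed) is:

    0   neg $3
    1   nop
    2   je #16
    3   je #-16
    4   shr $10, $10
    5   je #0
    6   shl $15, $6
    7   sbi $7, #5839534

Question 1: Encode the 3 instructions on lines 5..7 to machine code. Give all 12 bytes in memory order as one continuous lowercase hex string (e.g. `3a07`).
line 5 (je): pack op=0x17:5|imm=0:27 = 0xb8000000; little→ 00 00 00 b8
line 6 (shl): pack op=0x10:5|rd=15:4|rs=6:4|pad=0:19 = 0x87b00000; little→ 00 00 b0 87
line 7 (sbi): pack op=0x15:5|rd=7:4|imm=5839534:23 = 0xabd91aae; little→ ae 1a d9 ab

000000b80000b087ae1ad9ab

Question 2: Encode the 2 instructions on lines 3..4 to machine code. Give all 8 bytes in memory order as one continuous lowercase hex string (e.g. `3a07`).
f0ffffbf000050fd

3. je fields op=0x17:5|imm=-16:27 → word bffffff0h → f0 ff ff bf
4. shr fields op=0x1f:5|rd=10:4|rs=10:4|pad=0:19 → word fd500000h → 00 00 50 fd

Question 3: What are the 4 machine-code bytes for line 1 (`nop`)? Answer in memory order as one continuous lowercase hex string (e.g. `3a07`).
line 1 (nop): pack op=0xb:5|pad=0:27 = 0x58000000; little→ 00 00 00 58

00000058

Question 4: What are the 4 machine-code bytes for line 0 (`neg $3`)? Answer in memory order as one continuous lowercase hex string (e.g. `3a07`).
line 0 (neg): pack op=0x19:5|rd=3:4|pad=0:23 = 0xc9800000; little→ 00 00 80 c9

000080c9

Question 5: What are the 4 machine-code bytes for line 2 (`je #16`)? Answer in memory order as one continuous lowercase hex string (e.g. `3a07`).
100000b8

line 2 (je): pack op=0x17:5|imm=16:27 = 0xb8000010; little→ 10 00 00 b8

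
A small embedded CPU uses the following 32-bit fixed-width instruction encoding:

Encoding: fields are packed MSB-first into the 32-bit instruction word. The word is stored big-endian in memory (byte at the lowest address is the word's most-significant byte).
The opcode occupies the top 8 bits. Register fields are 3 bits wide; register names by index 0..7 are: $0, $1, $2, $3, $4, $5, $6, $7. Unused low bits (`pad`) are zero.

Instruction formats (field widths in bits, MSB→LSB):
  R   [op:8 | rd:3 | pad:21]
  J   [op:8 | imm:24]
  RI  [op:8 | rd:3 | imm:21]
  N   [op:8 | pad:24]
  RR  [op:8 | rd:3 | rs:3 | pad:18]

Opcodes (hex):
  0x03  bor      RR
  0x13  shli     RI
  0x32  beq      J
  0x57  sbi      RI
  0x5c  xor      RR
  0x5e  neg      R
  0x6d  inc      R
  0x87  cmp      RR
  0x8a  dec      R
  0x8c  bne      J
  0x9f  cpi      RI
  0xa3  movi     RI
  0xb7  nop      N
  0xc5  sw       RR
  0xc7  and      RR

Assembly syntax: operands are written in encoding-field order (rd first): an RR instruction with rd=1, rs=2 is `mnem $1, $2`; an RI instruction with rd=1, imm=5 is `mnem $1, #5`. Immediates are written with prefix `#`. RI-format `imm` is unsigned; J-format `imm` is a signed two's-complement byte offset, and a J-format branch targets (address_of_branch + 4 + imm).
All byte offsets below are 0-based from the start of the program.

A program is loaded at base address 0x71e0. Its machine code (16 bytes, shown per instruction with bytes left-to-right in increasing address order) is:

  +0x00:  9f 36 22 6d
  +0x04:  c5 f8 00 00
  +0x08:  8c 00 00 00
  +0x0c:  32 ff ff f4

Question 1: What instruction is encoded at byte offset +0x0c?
beq #-12

[0c] 32 ff ff f4 → 0x32fffff4
  op=0x32fffff4>>24=0x32 ⇒ beq (J)
  imm: (w>>0)&0xffffff=0xfffff4 (s24→-12) → #-12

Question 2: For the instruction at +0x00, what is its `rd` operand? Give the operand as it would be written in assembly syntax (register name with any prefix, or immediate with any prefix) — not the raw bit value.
off 0x00: read 9f 36 22 6d as big → 0x9f36226d
  op=0x9f36226d>>24=0x9f ⇒ cpi (RI)
  rd@[23:21]=0x1 ⇒ $1
  imm@[20:0]=0x16226d ⇒ #1450605

$1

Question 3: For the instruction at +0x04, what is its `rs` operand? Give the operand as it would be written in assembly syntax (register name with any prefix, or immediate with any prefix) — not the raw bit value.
$6

@+04  big-endian(c5 f8 00 00) = 0xc5f80000
  op=0xc5f80000>>24=0xc5 ⇒ sw (RR)
  [23:21] rd=7 = $7
  [20:18] rs=6 = $6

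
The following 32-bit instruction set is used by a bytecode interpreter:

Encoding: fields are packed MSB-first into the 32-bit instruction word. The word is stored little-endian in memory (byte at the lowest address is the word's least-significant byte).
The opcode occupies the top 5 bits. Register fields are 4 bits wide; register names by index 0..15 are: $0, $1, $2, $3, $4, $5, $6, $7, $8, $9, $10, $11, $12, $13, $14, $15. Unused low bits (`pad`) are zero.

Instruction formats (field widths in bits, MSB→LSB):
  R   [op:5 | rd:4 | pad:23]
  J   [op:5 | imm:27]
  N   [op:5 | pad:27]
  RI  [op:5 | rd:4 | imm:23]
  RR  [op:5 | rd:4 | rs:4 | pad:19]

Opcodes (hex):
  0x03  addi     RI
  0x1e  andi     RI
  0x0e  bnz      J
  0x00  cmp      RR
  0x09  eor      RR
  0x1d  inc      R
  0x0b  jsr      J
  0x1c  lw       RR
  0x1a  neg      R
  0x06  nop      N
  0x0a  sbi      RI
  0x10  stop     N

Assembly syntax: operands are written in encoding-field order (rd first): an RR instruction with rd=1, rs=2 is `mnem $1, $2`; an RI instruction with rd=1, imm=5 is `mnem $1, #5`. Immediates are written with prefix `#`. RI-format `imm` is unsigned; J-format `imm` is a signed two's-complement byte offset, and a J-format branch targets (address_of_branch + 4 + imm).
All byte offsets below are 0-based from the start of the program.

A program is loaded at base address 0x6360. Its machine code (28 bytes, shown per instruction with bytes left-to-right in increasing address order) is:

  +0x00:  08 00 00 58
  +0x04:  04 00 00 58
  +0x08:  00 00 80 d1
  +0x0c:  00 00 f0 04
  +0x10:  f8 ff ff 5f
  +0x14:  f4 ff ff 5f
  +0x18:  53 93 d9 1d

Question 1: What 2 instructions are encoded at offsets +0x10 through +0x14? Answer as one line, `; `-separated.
jsr #-8; jsr #-12

+0x10: f8 ff ff 5f ⇒ word 0x5ffffff8 (little)
  opcode bits[31:27]=0xb: jsr/J
  imm: (w>>0)&0x7ffffff=0x7fffff8 (s27→-8) → #-8
+0x14: f4 ff ff 5f ⇒ word 0x5ffffff4 (little)
  opcode bits[31:27]=0xb: jsr/J
  imm: (w>>0)&0x7ffffff=0x7fffff4 (s27→-12) → #-12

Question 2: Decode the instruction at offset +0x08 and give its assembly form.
@+08  little-endian(00 00 80 d1) = 0xd1800000
  op=0xd1800000>>27=0x1a ⇒ neg (R)
  [26:23] rd=3 = $3

neg $3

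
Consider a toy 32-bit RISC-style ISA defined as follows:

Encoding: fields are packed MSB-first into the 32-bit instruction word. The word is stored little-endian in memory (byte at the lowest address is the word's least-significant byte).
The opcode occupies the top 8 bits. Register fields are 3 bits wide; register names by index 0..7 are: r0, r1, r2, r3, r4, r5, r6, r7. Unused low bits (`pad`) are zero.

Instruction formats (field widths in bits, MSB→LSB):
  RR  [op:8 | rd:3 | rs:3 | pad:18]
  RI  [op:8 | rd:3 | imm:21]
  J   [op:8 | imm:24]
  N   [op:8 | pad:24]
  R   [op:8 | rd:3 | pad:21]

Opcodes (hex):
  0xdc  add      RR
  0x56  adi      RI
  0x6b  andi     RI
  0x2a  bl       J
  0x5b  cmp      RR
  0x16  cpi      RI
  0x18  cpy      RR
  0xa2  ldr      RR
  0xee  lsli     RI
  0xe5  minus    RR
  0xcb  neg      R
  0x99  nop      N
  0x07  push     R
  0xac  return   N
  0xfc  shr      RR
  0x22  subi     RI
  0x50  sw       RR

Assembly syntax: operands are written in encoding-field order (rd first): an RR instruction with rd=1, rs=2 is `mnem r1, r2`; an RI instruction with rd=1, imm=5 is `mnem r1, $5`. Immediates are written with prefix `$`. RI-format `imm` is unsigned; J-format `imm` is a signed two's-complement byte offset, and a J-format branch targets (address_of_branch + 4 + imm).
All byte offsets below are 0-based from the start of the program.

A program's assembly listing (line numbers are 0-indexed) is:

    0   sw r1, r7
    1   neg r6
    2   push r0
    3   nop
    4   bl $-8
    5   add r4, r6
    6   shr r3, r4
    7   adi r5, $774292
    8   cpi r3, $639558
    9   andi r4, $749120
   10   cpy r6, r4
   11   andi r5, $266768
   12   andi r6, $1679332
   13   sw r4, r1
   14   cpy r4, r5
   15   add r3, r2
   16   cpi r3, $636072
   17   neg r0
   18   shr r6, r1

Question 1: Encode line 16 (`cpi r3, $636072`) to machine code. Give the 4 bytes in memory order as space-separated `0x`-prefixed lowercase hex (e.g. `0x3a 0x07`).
line 16 (cpi): pack op=0x16:8|rd=3:3|imm=636072:21 = 0x1669b4a8; little→ a8 b4 69 16

0xa8 0xb4 0x69 0x16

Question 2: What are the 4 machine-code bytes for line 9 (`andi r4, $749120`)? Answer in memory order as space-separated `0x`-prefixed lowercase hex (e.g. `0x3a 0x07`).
0x40 0x6e 0x8b 0x6b

9. andi fields op=0x6b:8|rd=4:3|imm=749120:21 → word 6b8b6e40h → 40 6e 8b 6b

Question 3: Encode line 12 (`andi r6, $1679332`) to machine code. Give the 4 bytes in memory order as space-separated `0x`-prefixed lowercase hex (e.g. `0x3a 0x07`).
12. andi fields op=0x6b:8|rd=6:3|imm=1679332:21 → word 6bd99fe4h → e4 9f d9 6b

0xe4 0x9f 0xd9 0x6b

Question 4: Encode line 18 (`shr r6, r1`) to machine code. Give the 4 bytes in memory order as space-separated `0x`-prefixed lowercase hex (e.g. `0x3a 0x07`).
0x00 0x00 0xc4 0xfc

L18: shr op=0xfc:8|rd=6:3|rs=1:3|pad=0:18 ⇒ 0xfcc40000 ⇒ little 00 00 c4 fc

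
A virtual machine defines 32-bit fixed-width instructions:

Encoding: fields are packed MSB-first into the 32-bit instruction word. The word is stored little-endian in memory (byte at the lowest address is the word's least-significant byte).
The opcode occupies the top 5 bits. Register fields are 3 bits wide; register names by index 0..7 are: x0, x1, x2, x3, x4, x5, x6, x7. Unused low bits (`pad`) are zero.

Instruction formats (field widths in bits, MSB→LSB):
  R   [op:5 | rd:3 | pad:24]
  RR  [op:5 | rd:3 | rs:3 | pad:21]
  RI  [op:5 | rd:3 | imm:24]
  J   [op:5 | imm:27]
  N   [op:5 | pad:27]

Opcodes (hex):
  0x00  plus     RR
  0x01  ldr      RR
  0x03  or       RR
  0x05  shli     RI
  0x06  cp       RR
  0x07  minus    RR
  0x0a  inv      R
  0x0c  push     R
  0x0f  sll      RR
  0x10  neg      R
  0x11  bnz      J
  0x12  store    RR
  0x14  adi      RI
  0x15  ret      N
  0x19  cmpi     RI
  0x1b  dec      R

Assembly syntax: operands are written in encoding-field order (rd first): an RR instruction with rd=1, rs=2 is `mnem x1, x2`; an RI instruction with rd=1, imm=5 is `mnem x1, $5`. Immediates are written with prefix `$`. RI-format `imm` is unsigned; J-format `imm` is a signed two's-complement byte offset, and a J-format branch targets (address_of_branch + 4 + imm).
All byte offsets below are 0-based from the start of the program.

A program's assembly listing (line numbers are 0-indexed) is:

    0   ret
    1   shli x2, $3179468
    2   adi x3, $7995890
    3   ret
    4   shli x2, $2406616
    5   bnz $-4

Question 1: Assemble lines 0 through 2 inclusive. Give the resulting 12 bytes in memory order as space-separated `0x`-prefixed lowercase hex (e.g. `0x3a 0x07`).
line 0 (ret): pack op=0x15:5|pad=0:27 = 0xa8000000; little→ 00 00 00 a8
line 1 (shli): pack op=0x5:5|rd=2:3|imm=3179468:24 = 0x2a3083cc; little→ cc 83 30 2a
line 2 (adi): pack op=0x14:5|rd=3:3|imm=7995890:24 = 0xa37a01f2; little→ f2 01 7a a3

0x00 0x00 0x00 0xa8 0xcc 0x83 0x30 0x2a 0xf2 0x01 0x7a 0xa3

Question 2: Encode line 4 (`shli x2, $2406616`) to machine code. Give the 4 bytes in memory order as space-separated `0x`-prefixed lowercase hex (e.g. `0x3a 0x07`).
4. shli fields op=0x5:5|rd=2:3|imm=2406616:24 → word 2a24b8d8h → d8 b8 24 2a

0xd8 0xb8 0x24 0x2a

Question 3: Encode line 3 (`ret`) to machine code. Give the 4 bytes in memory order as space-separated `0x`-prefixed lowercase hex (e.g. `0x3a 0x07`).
L3: ret op=0x15:5|pad=0:27 ⇒ 0xa8000000 ⇒ little 00 00 00 a8

0x00 0x00 0x00 0xa8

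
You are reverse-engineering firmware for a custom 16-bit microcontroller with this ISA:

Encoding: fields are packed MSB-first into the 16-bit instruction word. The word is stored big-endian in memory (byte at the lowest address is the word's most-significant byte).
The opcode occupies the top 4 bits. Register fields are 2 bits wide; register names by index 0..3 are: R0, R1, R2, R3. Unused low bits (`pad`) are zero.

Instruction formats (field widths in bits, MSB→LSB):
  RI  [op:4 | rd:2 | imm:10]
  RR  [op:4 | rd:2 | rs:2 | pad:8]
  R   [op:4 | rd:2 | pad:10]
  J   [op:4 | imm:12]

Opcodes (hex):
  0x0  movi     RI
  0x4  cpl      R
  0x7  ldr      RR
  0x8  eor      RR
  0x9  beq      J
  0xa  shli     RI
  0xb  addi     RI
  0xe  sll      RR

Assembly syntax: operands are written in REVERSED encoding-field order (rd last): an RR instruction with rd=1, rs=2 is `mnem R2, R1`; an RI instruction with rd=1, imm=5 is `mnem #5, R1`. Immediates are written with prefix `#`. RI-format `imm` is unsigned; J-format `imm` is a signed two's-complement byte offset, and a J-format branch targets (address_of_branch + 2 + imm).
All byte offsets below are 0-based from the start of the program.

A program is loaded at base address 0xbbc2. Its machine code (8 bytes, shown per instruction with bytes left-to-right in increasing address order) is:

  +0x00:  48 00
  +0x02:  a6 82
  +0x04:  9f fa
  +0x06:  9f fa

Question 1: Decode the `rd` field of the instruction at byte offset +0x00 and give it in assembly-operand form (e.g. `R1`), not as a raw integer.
R2

+0x00: 48 00 ⇒ word 0x4800 (big)
  op=0x4800>>12=0x4 ⇒ cpl (R)
  [11:10] rd=2 = R2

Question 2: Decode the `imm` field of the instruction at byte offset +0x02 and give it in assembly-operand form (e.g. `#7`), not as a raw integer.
#642

[02] a6 82 → 0xa682
  opcode bits[15:12]=0xa: shli/RI
  rd: (w>>10)&0x3=0x1 → R1
  imm: (w>>0)&0x3ff=0x282 → #642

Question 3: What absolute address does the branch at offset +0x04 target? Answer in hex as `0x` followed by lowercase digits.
0xbbc2

+0x04: 9f fa ⇒ word 0x9ffa (big)
  top 4b → 0x9 → beq [J]
  imm: (w>>0)&0xfff=0xffa (s12→-6) → #-6
  target = base 0xbbc2 + off 0x04 + 2 + imm -6 = 0xbbc2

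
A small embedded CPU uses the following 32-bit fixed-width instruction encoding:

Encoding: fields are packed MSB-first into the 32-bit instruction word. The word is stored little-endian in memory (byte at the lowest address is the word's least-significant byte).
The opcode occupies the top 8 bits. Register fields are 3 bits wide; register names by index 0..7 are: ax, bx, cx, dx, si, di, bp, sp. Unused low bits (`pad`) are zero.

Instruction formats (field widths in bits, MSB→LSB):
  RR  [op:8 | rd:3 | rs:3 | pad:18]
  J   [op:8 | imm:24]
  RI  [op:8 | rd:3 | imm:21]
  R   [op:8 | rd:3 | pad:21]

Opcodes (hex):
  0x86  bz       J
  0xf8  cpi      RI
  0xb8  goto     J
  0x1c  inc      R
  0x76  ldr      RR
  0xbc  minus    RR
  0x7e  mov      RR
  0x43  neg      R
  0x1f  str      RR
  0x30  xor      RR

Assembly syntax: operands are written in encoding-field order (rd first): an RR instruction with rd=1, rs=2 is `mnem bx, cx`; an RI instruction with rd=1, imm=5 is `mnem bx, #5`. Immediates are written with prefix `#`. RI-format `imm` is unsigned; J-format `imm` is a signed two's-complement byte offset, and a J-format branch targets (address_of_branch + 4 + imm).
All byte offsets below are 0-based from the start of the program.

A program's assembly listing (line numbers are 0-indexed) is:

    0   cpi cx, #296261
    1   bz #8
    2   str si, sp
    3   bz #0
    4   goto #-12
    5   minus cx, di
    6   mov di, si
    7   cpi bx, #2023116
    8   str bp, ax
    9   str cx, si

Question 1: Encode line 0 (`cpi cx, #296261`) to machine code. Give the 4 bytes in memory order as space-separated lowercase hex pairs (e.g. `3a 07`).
45 85 44 f8

L0: cpi op=0xf8:8|rd=2:3|imm=296261:21 ⇒ 0xf8448545 ⇒ little 45 85 44 f8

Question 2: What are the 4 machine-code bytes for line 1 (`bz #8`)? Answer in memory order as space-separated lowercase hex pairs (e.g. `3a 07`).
08 00 00 86

1. bz fields op=0x86:8|imm=8:24 → word 86000008h → 08 00 00 86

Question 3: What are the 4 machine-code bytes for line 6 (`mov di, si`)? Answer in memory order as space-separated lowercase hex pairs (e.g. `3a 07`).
00 00 b0 7e

6. mov fields op=0x7e:8|rd=5:3|rs=4:3|pad=0:18 → word 7eb00000h → 00 00 b0 7e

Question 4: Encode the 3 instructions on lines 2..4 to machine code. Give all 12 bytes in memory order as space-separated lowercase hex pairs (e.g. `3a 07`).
line 2 (str): pack op=0x1f:8|rd=4:3|rs=7:3|pad=0:18 = 0x1f9c0000; little→ 00 00 9c 1f
line 3 (bz): pack op=0x86:8|imm=0:24 = 0x86000000; little→ 00 00 00 86
line 4 (goto): pack op=0xb8:8|imm=-12:24 = 0xb8fffff4; little→ f4 ff ff b8

00 00 9c 1f 00 00 00 86 f4 ff ff b8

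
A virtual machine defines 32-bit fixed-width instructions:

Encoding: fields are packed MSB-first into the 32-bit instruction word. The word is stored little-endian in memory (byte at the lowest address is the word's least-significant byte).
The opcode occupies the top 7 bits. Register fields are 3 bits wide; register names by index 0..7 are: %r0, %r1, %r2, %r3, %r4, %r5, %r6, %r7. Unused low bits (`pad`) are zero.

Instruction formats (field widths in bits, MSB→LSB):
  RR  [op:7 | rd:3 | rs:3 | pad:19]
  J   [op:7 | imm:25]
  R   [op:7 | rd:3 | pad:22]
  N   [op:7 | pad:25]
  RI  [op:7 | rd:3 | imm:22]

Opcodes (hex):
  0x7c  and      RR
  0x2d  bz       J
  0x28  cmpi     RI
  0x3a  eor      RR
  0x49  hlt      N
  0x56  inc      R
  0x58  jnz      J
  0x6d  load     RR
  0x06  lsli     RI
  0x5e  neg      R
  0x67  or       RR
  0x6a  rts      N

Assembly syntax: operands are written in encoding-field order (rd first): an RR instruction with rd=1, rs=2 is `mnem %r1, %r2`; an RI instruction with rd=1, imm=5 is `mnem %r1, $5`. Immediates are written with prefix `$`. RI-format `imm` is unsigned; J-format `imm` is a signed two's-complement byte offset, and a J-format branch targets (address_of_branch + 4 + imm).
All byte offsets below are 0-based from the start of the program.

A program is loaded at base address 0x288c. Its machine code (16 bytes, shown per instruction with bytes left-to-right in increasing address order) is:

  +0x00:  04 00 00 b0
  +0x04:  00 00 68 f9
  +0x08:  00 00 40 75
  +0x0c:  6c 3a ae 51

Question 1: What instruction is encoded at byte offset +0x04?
off 0x04: read 00 00 68 f9 as little → 0xf9680000
  opcode bits[31:25]=0x7c: and/RR
  rd: (w>>22)&0x7=0x5 → %r5
  rs: (w>>19)&0x7=0x5 → %r5

and %r5, %r5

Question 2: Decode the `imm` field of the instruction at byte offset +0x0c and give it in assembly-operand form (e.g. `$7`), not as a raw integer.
@+0c  little-endian(6c 3a ae 51) = 0x51ae3a6c
  opcode bits[31:25]=0x28: cmpi/RI
  [24:22] rd=6 = %r6
  [21:0] imm=3029612 = $3029612

$3029612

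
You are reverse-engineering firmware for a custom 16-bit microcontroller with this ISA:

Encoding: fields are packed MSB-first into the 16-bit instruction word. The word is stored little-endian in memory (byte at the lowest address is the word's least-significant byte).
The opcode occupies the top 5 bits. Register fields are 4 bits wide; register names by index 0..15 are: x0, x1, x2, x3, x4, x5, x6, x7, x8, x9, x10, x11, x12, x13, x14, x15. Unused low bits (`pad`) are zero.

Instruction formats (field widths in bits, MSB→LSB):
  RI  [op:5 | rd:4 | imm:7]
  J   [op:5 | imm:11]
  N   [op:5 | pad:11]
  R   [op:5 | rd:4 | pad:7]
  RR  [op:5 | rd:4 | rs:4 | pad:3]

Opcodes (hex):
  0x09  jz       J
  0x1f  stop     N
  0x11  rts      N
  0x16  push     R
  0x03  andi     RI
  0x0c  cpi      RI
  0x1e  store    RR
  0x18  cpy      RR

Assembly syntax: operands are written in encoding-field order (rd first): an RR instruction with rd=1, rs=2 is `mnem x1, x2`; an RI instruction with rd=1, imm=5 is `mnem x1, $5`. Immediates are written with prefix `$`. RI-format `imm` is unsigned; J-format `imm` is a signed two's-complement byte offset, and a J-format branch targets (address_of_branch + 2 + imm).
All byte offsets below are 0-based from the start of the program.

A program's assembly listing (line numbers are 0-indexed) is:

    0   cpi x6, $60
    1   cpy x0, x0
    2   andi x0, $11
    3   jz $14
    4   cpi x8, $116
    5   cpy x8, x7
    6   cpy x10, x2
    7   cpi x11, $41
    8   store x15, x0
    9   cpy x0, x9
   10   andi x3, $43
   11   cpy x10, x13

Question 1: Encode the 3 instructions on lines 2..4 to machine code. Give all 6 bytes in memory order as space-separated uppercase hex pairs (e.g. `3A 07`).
2. andi fields op=0x3:5|rd=0:4|imm=11:7 → word 180bh → 0b 18
3. jz fields op=0x9:5|imm=14:11 → word 480eh → 0e 48
4. cpi fields op=0xc:5|rd=8:4|imm=116:7 → word 6474h → 74 64

0B 18 0E 48 74 64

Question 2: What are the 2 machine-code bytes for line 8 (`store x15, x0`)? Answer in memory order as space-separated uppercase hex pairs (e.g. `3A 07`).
80 F7

line 8 (store): pack op=0x1e:5|rd=15:4|rs=0:4|pad=0:3 = 0xf780; little→ 80 f7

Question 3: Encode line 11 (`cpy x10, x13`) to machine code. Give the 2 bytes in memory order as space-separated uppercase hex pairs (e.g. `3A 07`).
L11: cpy op=0x18:5|rd=10:4|rs=13:4|pad=0:3 ⇒ 0xc568 ⇒ little 68 c5

68 C5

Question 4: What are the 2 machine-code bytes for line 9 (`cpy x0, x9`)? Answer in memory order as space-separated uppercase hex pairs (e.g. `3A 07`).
48 C0

L9: cpy op=0x18:5|rd=0:4|rs=9:4|pad=0:3 ⇒ 0xc048 ⇒ little 48 c0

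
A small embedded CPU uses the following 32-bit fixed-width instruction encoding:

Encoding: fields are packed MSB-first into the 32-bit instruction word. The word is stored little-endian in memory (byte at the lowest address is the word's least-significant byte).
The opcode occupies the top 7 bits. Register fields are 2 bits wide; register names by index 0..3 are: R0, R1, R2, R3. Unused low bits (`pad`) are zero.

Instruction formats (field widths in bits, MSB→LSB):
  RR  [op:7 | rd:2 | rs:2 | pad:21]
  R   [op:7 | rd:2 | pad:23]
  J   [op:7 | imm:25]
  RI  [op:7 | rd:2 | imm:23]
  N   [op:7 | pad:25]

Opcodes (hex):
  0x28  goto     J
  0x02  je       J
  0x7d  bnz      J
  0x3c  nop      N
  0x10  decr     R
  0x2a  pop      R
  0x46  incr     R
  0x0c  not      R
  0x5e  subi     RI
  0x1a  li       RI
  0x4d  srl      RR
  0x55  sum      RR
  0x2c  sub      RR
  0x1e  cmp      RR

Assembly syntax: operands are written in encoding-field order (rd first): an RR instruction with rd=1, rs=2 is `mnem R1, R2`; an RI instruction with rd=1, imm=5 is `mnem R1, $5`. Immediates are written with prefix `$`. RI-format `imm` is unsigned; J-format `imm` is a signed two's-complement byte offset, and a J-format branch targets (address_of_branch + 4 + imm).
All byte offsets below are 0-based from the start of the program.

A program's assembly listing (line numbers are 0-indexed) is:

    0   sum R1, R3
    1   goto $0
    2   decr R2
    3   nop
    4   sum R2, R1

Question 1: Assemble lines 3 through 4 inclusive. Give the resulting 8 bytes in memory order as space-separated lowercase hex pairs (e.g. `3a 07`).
line 3 (nop): pack op=0x3c:7|pad=0:25 = 0x78000000; little→ 00 00 00 78
line 4 (sum): pack op=0x55:7|rd=2:2|rs=1:2|pad=0:21 = 0xab200000; little→ 00 00 20 ab

00 00 00 78 00 00 20 ab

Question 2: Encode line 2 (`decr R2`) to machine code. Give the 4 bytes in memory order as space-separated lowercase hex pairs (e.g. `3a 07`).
L2: decr op=0x10:7|rd=2:2|pad=0:23 ⇒ 0x21000000 ⇒ little 00 00 00 21

00 00 00 21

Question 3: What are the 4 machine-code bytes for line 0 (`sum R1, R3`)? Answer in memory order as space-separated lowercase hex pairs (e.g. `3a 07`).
0. sum fields op=0x55:7|rd=1:2|rs=3:2|pad=0:21 → word aae00000h → 00 00 e0 aa

00 00 e0 aa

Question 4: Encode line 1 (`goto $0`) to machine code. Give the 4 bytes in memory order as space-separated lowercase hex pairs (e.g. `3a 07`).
00 00 00 50

line 1 (goto): pack op=0x28:7|imm=0:25 = 0x50000000; little→ 00 00 00 50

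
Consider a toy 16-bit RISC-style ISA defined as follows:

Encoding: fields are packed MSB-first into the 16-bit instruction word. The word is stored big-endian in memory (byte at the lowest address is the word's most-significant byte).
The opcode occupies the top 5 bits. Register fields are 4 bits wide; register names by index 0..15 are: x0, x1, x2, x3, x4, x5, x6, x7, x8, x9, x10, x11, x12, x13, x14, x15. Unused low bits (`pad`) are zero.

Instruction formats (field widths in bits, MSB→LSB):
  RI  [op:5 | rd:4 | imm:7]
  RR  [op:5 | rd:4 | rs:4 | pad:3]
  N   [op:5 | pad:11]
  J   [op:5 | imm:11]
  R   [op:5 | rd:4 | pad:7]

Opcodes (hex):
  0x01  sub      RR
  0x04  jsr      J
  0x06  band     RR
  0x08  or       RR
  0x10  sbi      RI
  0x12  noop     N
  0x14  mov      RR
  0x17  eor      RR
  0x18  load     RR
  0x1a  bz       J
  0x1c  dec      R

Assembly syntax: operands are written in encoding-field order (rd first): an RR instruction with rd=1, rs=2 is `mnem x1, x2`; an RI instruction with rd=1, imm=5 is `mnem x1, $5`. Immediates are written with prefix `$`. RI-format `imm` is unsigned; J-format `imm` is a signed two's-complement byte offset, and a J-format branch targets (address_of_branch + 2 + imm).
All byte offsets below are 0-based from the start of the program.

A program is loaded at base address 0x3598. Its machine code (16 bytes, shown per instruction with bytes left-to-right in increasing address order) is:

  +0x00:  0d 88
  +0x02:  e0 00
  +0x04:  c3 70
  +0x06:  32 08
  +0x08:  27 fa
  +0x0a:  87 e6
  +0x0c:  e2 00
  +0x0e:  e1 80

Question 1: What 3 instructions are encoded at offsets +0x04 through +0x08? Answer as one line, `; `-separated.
[04] c3 70 → 0xc370
  opcode bits[15:11]=0x18: load/RR
  rd: (w>>7)&0xf=0x6 → x6
  rs: (w>>3)&0xf=0xe → x14
[06] 32 08 → 0x3208
  opcode bits[15:11]=0x6: band/RR
  rd: (w>>7)&0xf=0x4 → x4
  rs: (w>>3)&0xf=0x1 → x1
[08] 27 fa → 0x27fa
  opcode bits[15:11]=0x4: jsr/J
  imm: (w>>0)&0x7ff=0x7fa (s11→-6) → $-6

load x6, x14; band x4, x1; jsr $-6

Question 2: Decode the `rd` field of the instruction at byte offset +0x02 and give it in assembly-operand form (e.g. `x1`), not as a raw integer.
@+02  big-endian(e0 00) = 0xe000
  op=0xe000>>11=0x1c ⇒ dec (R)
  rd@[10:7]=0x0 ⇒ x0

x0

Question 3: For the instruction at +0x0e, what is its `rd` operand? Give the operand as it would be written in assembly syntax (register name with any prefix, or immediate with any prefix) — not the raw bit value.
x3

off 0x0e: read e1 80 as big → 0xe180
  top 5b → 0x1c → dec [R]
  rd: (w>>7)&0xf=0x3 → x3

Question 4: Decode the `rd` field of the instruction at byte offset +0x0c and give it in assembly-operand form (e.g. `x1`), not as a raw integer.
x4

[0c] e2 00 → 0xe200
  top 5b → 0x1c → dec [R]
  rd: (w>>7)&0xf=0x4 → x4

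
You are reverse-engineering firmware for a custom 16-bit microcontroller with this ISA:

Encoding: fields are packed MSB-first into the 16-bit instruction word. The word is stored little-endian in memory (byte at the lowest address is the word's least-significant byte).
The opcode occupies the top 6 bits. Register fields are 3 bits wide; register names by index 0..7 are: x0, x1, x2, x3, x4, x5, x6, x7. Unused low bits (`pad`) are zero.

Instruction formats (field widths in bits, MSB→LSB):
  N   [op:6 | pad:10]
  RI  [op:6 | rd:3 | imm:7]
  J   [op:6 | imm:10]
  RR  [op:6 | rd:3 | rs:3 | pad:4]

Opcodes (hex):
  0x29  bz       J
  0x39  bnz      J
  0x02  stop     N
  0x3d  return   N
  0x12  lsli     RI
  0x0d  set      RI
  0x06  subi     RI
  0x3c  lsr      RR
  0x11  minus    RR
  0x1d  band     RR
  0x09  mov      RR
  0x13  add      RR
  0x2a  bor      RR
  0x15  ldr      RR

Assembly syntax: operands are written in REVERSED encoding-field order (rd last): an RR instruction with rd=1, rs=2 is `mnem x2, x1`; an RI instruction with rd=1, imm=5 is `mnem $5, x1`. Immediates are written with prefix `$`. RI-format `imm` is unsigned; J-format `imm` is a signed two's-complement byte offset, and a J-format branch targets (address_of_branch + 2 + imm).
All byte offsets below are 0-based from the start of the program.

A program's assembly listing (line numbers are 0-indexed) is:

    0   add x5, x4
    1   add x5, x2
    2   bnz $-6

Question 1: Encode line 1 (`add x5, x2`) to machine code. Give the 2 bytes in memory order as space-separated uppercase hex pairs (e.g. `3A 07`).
50 4D

L1: add op=0x13:6|rd=2:3|rs=5:3|pad=0:4 ⇒ 0x4d50 ⇒ little 50 4d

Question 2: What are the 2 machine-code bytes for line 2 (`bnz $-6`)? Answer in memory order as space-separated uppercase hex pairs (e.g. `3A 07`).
line 2 (bnz): pack op=0x39:6|imm=-6:10 = 0xe7fa; little→ fa e7

FA E7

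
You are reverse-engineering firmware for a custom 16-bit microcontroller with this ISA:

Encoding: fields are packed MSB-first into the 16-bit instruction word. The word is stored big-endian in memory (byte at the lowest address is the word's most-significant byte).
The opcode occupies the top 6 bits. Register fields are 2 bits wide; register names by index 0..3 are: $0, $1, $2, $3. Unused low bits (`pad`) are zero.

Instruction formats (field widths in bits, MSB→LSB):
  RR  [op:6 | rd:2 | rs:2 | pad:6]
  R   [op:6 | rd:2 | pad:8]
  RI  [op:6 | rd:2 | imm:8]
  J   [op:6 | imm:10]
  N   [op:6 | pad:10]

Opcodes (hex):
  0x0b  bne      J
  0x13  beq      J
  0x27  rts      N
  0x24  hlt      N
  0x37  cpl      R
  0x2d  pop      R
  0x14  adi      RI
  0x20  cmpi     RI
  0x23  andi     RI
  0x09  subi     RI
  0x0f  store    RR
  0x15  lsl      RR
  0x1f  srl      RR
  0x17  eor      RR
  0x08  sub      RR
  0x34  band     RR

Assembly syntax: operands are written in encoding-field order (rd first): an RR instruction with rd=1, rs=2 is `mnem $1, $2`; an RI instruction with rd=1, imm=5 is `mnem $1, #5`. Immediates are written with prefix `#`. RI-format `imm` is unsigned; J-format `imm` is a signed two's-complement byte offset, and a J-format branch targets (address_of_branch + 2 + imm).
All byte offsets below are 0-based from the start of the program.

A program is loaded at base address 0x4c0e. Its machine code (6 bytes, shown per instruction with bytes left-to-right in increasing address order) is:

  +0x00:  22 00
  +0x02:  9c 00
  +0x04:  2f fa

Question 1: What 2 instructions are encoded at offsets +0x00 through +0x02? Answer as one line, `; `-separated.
sub $2, $0; rts

off 0x00: read 22 00 as big → 0x2200
  op=0x2200>>10=0x8 ⇒ sub (RR)
  rd@[9:8]=0x2 ⇒ $2
  rs@[7:6]=0x0 ⇒ $0
off 0x02: read 9c 00 as big → 0x9c00
  op=0x9c00>>10=0x27 ⇒ rts (N)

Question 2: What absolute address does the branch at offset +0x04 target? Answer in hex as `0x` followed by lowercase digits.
0x4c0e

@+04  big-endian(2f fa) = 0x2ffa
  opcode bits[15:10]=0xb: bne/J
  imm: (w>>0)&0x3ff=0x3fa (s10→-6) → #-6
  target = base 0x4c0e + off 0x04 + 2 + imm -6 = 0x4c0e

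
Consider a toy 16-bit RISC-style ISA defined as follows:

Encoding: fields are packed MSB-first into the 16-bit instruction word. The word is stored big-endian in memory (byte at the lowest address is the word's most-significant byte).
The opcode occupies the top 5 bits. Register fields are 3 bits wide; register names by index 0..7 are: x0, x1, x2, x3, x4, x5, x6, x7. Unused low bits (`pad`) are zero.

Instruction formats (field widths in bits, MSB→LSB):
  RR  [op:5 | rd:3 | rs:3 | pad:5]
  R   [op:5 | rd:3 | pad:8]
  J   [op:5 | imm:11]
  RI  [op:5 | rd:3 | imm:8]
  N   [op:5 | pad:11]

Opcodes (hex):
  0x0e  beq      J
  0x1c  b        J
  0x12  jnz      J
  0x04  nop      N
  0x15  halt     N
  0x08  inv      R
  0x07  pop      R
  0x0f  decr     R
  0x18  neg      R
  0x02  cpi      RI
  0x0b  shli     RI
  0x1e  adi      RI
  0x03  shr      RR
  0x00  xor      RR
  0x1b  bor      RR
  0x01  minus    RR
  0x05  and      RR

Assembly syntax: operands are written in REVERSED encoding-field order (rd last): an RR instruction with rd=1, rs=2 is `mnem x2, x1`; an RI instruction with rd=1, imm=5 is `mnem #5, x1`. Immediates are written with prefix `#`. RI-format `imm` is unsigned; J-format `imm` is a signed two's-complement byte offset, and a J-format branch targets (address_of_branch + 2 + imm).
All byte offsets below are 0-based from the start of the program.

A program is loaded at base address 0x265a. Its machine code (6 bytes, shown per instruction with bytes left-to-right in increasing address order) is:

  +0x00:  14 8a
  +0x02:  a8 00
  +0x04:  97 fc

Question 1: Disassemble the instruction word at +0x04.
off 0x04: read 97 fc as big → 0x97fc
  opcode bits[15:11]=0x12: jnz/J
  imm@[10:0]=0x7fc (s11→-4) ⇒ #-4

jnz #-4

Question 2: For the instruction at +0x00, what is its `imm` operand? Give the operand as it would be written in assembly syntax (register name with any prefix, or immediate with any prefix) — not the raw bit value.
[00] 14 8a → 0x148a
  opcode bits[15:11]=0x2: cpi/RI
  [10:8] rd=4 = x4
  [7:0] imm=138 = #138

#138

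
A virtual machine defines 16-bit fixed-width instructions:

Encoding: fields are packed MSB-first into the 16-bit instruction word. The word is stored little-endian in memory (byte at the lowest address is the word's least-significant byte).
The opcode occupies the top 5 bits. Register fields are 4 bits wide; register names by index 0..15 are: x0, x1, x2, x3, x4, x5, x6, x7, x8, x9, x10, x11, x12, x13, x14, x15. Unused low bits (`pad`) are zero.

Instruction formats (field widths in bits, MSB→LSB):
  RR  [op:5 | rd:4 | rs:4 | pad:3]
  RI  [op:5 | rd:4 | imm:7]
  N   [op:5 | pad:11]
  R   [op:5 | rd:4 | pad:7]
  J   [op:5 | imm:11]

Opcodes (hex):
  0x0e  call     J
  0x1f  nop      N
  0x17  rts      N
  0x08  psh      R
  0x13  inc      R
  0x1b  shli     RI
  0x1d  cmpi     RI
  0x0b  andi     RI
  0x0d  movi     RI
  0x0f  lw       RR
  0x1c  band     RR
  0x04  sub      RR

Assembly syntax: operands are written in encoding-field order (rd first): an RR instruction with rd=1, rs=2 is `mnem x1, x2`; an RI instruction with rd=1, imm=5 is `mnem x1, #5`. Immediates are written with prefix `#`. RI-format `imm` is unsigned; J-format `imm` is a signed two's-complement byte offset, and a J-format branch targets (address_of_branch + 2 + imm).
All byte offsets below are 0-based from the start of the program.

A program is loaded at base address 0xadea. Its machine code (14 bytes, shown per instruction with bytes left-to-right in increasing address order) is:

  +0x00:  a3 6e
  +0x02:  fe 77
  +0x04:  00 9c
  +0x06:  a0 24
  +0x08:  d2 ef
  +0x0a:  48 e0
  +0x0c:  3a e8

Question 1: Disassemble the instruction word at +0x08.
+0x08: d2 ef ⇒ word 0xefd2 (little)
  opcode bits[15:11]=0x1d: cmpi/RI
  [10:7] rd=15 = x15
  [6:0] imm=82 = #82

cmpi x15, #82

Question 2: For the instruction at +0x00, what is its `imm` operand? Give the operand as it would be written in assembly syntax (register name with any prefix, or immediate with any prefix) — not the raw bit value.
#35

[00] a3 6e → 0x6ea3
  opcode bits[15:11]=0xd: movi/RI
  rd@[10:7]=0xd ⇒ x13
  imm@[6:0]=0x23 ⇒ #35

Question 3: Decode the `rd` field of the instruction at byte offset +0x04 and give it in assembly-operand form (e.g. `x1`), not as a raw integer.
@+04  little-endian(00 9c) = 0x9c00
  op=0x9c00>>11=0x13 ⇒ inc (R)
  rd: (w>>7)&0xf=0x8 → x8

x8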